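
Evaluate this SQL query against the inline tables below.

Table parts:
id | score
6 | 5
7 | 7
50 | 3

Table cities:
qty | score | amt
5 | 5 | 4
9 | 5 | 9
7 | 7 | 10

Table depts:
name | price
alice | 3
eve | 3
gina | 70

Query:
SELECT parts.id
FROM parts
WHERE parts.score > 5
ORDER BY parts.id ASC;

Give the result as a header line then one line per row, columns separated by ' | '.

== RESULT ==
parts.id
7

Derivation:
After WHERE (1 rows):
parts.id | parts.score
7 | 7
After SELECT (1 rows):
parts.id
7
After ORDER BY (1 rows):
parts.id
7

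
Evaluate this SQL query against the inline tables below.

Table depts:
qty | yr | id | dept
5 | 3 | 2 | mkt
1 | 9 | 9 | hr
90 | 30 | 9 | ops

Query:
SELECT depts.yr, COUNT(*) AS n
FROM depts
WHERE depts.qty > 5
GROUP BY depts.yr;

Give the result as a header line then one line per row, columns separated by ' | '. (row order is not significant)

== RESULT ==
depts.yr | n
30 | 1

Derivation:
After WHERE (1 rows):
depts.qty | depts.yr | depts.id | depts.dept
90 | 30 | 9 | ops
After GROUP BY (1 rows):
depts.yr | n
30 | 1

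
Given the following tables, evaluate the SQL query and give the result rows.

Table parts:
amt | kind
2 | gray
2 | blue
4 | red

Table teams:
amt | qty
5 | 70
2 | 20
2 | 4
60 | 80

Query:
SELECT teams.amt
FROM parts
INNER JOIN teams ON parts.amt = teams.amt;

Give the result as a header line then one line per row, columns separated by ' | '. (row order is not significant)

After JOIN teams (4 rows):
parts.amt | parts.kind | teams.amt | teams.qty
2 | gray | 2 | 20
2 | gray | 2 | 4
2 | blue | 2 | 20
2 | blue | 2 | 4
After SELECT (4 rows):
teams.amt
2
2
2
2

== RESULT ==
teams.amt
2
2
2
2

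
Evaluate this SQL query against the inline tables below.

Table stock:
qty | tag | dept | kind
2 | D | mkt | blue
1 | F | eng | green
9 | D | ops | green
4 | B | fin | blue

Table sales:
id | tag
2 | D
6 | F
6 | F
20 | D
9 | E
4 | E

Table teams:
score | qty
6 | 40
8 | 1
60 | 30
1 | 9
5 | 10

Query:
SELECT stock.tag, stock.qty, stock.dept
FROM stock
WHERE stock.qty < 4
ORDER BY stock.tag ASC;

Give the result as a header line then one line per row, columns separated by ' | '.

== RESULT ==
stock.tag | stock.qty | stock.dept
D | 2 | mkt
F | 1 | eng

Derivation:
After WHERE (2 rows):
stock.qty | stock.tag | stock.dept | stock.kind
2 | D | mkt | blue
1 | F | eng | green
After SELECT (2 rows):
stock.tag | stock.qty | stock.dept
D | 2 | mkt
F | 1 | eng
After ORDER BY (2 rows):
stock.tag | stock.qty | stock.dept
D | 2 | mkt
F | 1 | eng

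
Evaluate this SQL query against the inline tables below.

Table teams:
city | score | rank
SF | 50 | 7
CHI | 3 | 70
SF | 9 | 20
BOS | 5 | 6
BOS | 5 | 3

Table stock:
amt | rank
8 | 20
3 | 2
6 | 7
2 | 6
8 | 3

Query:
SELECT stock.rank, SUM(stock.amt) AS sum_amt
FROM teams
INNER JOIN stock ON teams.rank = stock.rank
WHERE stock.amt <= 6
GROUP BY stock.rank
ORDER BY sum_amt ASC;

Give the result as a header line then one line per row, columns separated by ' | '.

== RESULT ==
stock.rank | sum_amt
6 | 2
7 | 6

Derivation:
After JOIN stock (4 rows):
teams.city | teams.score | teams.rank | stock.amt | stock.rank
SF | 50 | 7 | 6 | 7
SF | 9 | 20 | 8 | 20
BOS | 5 | 6 | 2 | 6
BOS | 5 | 3 | 8 | 3
After WHERE (2 rows):
teams.city | teams.score | teams.rank | stock.amt | stock.rank
SF | 50 | 7 | 6 | 7
BOS | 5 | 6 | 2 | 6
After GROUP BY (2 rows):
stock.rank | sum_amt
7 | 6
6 | 2
After ORDER BY (2 rows):
stock.rank | sum_amt
6 | 2
7 | 6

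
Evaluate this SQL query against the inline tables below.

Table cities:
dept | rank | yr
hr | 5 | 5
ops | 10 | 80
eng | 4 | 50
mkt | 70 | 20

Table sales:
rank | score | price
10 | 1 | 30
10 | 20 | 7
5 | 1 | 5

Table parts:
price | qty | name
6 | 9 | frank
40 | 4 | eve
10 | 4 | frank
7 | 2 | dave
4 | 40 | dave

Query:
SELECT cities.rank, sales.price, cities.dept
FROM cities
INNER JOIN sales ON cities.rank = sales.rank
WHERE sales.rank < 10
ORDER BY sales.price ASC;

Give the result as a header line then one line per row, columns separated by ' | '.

== RESULT ==
cities.rank | sales.price | cities.dept
5 | 5 | hr

Derivation:
After JOIN sales (3 rows):
cities.dept | cities.rank | cities.yr | sales.rank | sales.score | sales.price
hr | 5 | 5 | 5 | 1 | 5
ops | 10 | 80 | 10 | 1 | 30
ops | 10 | 80 | 10 | 20 | 7
After WHERE (1 rows):
cities.dept | cities.rank | cities.yr | sales.rank | sales.score | sales.price
hr | 5 | 5 | 5 | 1 | 5
After SELECT (1 rows):
cities.rank | sales.price | cities.dept
5 | 5 | hr
After ORDER BY (1 rows):
cities.rank | sales.price | cities.dept
5 | 5 | hr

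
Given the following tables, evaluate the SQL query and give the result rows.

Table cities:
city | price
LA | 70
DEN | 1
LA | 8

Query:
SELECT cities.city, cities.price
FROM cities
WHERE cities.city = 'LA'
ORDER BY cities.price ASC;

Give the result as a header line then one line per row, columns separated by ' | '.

After WHERE (2 rows):
cities.city | cities.price
LA | 70
LA | 8
After SELECT (2 rows):
cities.city | cities.price
LA | 70
LA | 8
After ORDER BY (2 rows):
cities.city | cities.price
LA | 8
LA | 70

== RESULT ==
cities.city | cities.price
LA | 8
LA | 70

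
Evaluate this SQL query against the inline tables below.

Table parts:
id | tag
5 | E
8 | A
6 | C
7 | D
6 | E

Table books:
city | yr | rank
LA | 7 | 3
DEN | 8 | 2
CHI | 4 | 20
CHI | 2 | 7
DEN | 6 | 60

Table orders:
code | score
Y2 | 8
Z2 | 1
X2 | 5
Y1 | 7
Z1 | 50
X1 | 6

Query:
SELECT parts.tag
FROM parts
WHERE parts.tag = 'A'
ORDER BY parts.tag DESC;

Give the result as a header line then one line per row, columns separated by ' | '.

After WHERE (1 rows):
parts.id | parts.tag
8 | A
After SELECT (1 rows):
parts.tag
A
After ORDER BY (1 rows):
parts.tag
A

== RESULT ==
parts.tag
A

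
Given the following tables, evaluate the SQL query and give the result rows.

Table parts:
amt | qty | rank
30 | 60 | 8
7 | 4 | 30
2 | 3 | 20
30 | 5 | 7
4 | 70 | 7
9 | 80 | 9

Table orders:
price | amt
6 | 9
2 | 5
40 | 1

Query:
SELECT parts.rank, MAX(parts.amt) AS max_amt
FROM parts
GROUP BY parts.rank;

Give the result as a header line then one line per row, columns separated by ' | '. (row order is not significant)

== RESULT ==
parts.rank | max_amt
8 | 30
30 | 7
20 | 2
7 | 30
9 | 9

Derivation:
After GROUP BY (5 rows):
parts.rank | max_amt
8 | 30
30 | 7
20 | 2
7 | 30
9 | 9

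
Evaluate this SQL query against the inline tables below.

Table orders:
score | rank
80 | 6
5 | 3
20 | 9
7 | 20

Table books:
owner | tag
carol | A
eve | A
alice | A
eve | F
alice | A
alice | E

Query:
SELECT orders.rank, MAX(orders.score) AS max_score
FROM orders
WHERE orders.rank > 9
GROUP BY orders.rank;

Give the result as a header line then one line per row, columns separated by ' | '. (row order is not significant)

After WHERE (1 rows):
orders.score | orders.rank
7 | 20
After GROUP BY (1 rows):
orders.rank | max_score
20 | 7

== RESULT ==
orders.rank | max_score
20 | 7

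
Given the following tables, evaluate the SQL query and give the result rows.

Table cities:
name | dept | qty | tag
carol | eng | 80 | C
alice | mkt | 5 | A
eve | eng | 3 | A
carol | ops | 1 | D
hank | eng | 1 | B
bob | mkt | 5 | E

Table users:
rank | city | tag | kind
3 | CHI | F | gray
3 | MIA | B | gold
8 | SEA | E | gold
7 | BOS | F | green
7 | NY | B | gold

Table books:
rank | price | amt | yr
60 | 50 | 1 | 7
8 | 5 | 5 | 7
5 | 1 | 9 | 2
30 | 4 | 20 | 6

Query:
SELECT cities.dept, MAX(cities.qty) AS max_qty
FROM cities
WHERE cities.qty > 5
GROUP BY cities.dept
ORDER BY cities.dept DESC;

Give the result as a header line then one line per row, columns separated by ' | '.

After WHERE (1 rows):
cities.name | cities.dept | cities.qty | cities.tag
carol | eng | 80 | C
After GROUP BY (1 rows):
cities.dept | max_qty
eng | 80
After ORDER BY (1 rows):
cities.dept | max_qty
eng | 80

== RESULT ==
cities.dept | max_qty
eng | 80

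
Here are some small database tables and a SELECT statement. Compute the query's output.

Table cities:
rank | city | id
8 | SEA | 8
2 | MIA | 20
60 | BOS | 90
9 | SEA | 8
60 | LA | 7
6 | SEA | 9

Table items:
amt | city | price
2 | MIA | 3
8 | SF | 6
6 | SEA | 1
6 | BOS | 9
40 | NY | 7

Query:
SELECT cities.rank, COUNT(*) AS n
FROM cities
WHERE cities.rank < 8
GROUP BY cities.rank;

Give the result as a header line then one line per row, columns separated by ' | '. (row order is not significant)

== RESULT ==
cities.rank | n
2 | 1
6 | 1

Derivation:
After WHERE (2 rows):
cities.rank | cities.city | cities.id
2 | MIA | 20
6 | SEA | 9
After GROUP BY (2 rows):
cities.rank | n
2 | 1
6 | 1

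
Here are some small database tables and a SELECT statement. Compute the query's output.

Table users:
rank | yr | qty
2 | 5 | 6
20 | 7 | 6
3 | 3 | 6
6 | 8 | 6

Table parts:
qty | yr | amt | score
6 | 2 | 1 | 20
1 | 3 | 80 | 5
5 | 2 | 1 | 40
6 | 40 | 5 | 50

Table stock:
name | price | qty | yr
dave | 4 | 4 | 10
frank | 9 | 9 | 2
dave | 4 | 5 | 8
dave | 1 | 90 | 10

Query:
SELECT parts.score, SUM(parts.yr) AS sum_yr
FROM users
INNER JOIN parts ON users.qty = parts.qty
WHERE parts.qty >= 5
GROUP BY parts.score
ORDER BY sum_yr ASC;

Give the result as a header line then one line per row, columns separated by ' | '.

After JOIN parts (8 rows):
users.rank | users.yr | users.qty | parts.qty | parts.yr | parts.amt | parts.score
2 | 5 | 6 | 6 | 2 | 1 | 20
2 | 5 | 6 | 6 | 40 | 5 | 50
20 | 7 | 6 | 6 | 2 | 1 | 20
20 | 7 | 6 | 6 | 40 | 5 | 50
3 | 3 | 6 | 6 | 2 | 1 | 20
3 | 3 | 6 | 6 | 40 | 5 | 50
6 | 8 | 6 | 6 | 2 | 1 | 20
6 | 8 | 6 | 6 | 40 | 5 | 50
After WHERE (8 rows):
users.rank | users.yr | users.qty | parts.qty | parts.yr | parts.amt | parts.score
2 | 5 | 6 | 6 | 2 | 1 | 20
2 | 5 | 6 | 6 | 40 | 5 | 50
20 | 7 | 6 | 6 | 2 | 1 | 20
20 | 7 | 6 | 6 | 40 | 5 | 50
3 | 3 | 6 | 6 | 2 | 1 | 20
3 | 3 | 6 | 6 | 40 | 5 | 50
6 | 8 | 6 | 6 | 2 | 1 | 20
6 | 8 | 6 | 6 | 40 | 5 | 50
After GROUP BY (2 rows):
parts.score | sum_yr
20 | 8
50 | 160
After ORDER BY (2 rows):
parts.score | sum_yr
20 | 8
50 | 160

== RESULT ==
parts.score | sum_yr
20 | 8
50 | 160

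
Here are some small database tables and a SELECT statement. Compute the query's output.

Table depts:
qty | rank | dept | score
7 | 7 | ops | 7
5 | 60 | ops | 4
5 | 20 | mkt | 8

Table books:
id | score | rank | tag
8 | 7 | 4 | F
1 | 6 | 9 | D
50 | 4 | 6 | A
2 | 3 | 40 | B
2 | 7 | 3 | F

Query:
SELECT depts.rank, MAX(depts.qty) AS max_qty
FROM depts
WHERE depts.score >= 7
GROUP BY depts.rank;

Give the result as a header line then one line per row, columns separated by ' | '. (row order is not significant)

After WHERE (2 rows):
depts.qty | depts.rank | depts.dept | depts.score
7 | 7 | ops | 7
5 | 20 | mkt | 8
After GROUP BY (2 rows):
depts.rank | max_qty
7 | 7
20 | 5

== RESULT ==
depts.rank | max_qty
7 | 7
20 | 5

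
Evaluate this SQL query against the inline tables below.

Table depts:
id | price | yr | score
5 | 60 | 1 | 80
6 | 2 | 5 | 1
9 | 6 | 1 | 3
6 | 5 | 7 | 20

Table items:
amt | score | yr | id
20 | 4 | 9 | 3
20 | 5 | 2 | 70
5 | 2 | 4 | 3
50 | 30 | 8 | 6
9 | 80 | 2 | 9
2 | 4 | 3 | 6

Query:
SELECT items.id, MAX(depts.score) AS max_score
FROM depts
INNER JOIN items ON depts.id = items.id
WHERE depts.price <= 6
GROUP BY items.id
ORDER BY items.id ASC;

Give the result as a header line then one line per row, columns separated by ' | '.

After JOIN items (5 rows):
depts.id | depts.price | depts.yr | depts.score | items.amt | items.score | items.yr | items.id
6 | 2 | 5 | 1 | 50 | 30 | 8 | 6
6 | 2 | 5 | 1 | 2 | 4 | 3 | 6
9 | 6 | 1 | 3 | 9 | 80 | 2 | 9
6 | 5 | 7 | 20 | 50 | 30 | 8 | 6
6 | 5 | 7 | 20 | 2 | 4 | 3 | 6
After WHERE (5 rows):
depts.id | depts.price | depts.yr | depts.score | items.amt | items.score | items.yr | items.id
6 | 2 | 5 | 1 | 50 | 30 | 8 | 6
6 | 2 | 5 | 1 | 2 | 4 | 3 | 6
9 | 6 | 1 | 3 | 9 | 80 | 2 | 9
6 | 5 | 7 | 20 | 50 | 30 | 8 | 6
6 | 5 | 7 | 20 | 2 | 4 | 3 | 6
After GROUP BY (2 rows):
items.id | max_score
6 | 20
9 | 3
After ORDER BY (2 rows):
items.id | max_score
6 | 20
9 | 3

== RESULT ==
items.id | max_score
6 | 20
9 | 3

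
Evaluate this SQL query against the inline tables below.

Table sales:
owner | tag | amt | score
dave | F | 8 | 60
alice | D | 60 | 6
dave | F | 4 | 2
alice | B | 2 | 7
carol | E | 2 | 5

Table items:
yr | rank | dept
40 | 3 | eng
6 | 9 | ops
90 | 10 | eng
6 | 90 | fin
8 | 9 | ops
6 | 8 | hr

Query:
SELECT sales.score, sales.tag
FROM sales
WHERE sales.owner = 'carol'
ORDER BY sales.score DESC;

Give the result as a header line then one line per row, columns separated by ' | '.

After WHERE (1 rows):
sales.owner | sales.tag | sales.amt | sales.score
carol | E | 2 | 5
After SELECT (1 rows):
sales.score | sales.tag
5 | E
After ORDER BY (1 rows):
sales.score | sales.tag
5 | E

== RESULT ==
sales.score | sales.tag
5 | E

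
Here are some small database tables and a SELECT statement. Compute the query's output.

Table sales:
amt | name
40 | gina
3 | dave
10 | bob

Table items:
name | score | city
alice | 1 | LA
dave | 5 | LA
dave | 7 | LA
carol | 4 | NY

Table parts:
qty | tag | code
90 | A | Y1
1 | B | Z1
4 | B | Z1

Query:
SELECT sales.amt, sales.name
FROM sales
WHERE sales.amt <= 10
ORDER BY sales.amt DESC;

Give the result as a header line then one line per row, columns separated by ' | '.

== RESULT ==
sales.amt | sales.name
10 | bob
3 | dave

Derivation:
After WHERE (2 rows):
sales.amt | sales.name
3 | dave
10 | bob
After SELECT (2 rows):
sales.amt | sales.name
3 | dave
10 | bob
After ORDER BY (2 rows):
sales.amt | sales.name
10 | bob
3 | dave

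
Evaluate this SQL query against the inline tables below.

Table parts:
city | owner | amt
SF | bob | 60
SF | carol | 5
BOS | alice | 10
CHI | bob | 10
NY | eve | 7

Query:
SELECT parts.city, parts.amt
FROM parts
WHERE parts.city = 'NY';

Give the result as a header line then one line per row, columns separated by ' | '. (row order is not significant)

== RESULT ==
parts.city | parts.amt
NY | 7

Derivation:
After WHERE (1 rows):
parts.city | parts.owner | parts.amt
NY | eve | 7
After SELECT (1 rows):
parts.city | parts.amt
NY | 7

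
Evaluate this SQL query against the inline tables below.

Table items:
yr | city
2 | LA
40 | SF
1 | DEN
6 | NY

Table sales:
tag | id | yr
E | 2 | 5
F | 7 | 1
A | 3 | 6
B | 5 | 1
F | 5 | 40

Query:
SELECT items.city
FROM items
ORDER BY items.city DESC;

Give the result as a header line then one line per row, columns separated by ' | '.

After SELECT (4 rows):
items.city
LA
SF
DEN
NY
After ORDER BY (4 rows):
items.city
SF
NY
LA
DEN

== RESULT ==
items.city
SF
NY
LA
DEN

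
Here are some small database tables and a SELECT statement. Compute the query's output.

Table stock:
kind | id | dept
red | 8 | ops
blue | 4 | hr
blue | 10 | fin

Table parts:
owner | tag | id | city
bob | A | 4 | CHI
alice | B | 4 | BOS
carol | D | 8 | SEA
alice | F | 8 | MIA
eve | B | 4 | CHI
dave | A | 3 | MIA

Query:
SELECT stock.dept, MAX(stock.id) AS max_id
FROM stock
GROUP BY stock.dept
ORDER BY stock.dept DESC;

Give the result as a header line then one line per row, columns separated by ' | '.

== RESULT ==
stock.dept | max_id
ops | 8
hr | 4
fin | 10

Derivation:
After GROUP BY (3 rows):
stock.dept | max_id
ops | 8
hr | 4
fin | 10
After ORDER BY (3 rows):
stock.dept | max_id
ops | 8
hr | 4
fin | 10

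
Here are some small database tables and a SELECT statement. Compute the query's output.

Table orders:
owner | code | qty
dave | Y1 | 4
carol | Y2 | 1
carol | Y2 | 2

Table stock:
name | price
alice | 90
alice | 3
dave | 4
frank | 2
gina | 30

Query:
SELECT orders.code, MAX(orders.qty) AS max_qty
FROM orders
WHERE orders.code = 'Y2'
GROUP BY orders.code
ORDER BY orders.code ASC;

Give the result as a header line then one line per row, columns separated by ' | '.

After WHERE (2 rows):
orders.owner | orders.code | orders.qty
carol | Y2 | 1
carol | Y2 | 2
After GROUP BY (1 rows):
orders.code | max_qty
Y2 | 2
After ORDER BY (1 rows):
orders.code | max_qty
Y2 | 2

== RESULT ==
orders.code | max_qty
Y2 | 2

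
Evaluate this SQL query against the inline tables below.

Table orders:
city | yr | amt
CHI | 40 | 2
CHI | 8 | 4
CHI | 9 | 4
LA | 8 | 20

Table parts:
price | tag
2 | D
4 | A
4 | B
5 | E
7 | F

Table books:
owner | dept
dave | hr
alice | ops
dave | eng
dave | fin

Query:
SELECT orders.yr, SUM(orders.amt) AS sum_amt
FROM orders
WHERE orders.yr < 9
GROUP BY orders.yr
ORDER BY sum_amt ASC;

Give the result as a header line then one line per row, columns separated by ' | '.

== RESULT ==
orders.yr | sum_amt
8 | 24

Derivation:
After WHERE (2 rows):
orders.city | orders.yr | orders.amt
CHI | 8 | 4
LA | 8 | 20
After GROUP BY (1 rows):
orders.yr | sum_amt
8 | 24
After ORDER BY (1 rows):
orders.yr | sum_amt
8 | 24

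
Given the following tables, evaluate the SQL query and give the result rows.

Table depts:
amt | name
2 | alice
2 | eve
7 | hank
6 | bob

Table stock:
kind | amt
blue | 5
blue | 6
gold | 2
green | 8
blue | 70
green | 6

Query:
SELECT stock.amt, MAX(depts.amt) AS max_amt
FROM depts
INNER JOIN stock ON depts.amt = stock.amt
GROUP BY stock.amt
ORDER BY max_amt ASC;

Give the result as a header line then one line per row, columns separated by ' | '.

After JOIN stock (4 rows):
depts.amt | depts.name | stock.kind | stock.amt
2 | alice | gold | 2
2 | eve | gold | 2
6 | bob | blue | 6
6 | bob | green | 6
After GROUP BY (2 rows):
stock.amt | max_amt
2 | 2
6 | 6
After ORDER BY (2 rows):
stock.amt | max_amt
2 | 2
6 | 6

== RESULT ==
stock.amt | max_amt
2 | 2
6 | 6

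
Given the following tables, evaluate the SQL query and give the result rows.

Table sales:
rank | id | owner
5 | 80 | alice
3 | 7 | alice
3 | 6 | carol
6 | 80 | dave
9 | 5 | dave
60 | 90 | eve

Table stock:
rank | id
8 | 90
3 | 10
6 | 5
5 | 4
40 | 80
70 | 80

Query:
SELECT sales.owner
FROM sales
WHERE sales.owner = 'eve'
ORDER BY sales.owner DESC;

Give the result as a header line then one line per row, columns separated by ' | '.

After WHERE (1 rows):
sales.rank | sales.id | sales.owner
60 | 90 | eve
After SELECT (1 rows):
sales.owner
eve
After ORDER BY (1 rows):
sales.owner
eve

== RESULT ==
sales.owner
eve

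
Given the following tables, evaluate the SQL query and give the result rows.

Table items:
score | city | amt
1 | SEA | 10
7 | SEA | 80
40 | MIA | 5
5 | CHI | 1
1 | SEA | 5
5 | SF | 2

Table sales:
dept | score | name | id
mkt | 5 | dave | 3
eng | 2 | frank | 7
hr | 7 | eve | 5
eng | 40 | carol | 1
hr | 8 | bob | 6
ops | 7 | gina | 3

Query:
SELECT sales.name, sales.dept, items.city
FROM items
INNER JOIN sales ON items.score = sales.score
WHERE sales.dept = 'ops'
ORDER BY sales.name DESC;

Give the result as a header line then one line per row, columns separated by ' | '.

After JOIN sales (5 rows):
items.score | items.city | items.amt | sales.dept | sales.score | sales.name | sales.id
7 | SEA | 80 | hr | 7 | eve | 5
7 | SEA | 80 | ops | 7 | gina | 3
40 | MIA | 5 | eng | 40 | carol | 1
5 | CHI | 1 | mkt | 5 | dave | 3
5 | SF | 2 | mkt | 5 | dave | 3
After WHERE (1 rows):
items.score | items.city | items.amt | sales.dept | sales.score | sales.name | sales.id
7 | SEA | 80 | ops | 7 | gina | 3
After SELECT (1 rows):
sales.name | sales.dept | items.city
gina | ops | SEA
After ORDER BY (1 rows):
sales.name | sales.dept | items.city
gina | ops | SEA

== RESULT ==
sales.name | sales.dept | items.city
gina | ops | SEA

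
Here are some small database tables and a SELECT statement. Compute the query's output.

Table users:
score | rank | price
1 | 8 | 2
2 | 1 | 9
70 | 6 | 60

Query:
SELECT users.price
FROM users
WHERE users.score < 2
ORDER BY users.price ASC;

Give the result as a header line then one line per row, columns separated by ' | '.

After WHERE (1 rows):
users.score | users.rank | users.price
1 | 8 | 2
After SELECT (1 rows):
users.price
2
After ORDER BY (1 rows):
users.price
2

== RESULT ==
users.price
2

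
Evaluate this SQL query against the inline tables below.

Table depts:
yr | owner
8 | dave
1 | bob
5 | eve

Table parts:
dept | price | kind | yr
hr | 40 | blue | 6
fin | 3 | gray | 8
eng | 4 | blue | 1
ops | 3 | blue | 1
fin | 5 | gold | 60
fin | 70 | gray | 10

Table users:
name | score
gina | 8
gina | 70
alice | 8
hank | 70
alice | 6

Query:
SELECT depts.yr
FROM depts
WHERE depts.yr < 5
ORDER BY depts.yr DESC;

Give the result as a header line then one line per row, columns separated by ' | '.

== RESULT ==
depts.yr
1

Derivation:
After WHERE (1 rows):
depts.yr | depts.owner
1 | bob
After SELECT (1 rows):
depts.yr
1
After ORDER BY (1 rows):
depts.yr
1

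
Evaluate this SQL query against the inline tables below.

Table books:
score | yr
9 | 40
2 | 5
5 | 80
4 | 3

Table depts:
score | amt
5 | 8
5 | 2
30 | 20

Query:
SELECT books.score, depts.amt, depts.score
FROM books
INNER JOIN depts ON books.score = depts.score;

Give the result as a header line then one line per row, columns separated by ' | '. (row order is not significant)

After JOIN depts (2 rows):
books.score | books.yr | depts.score | depts.amt
5 | 80 | 5 | 8
5 | 80 | 5 | 2
After SELECT (2 rows):
books.score | depts.amt | depts.score
5 | 8 | 5
5 | 2 | 5

== RESULT ==
books.score | depts.amt | depts.score
5 | 8 | 5
5 | 2 | 5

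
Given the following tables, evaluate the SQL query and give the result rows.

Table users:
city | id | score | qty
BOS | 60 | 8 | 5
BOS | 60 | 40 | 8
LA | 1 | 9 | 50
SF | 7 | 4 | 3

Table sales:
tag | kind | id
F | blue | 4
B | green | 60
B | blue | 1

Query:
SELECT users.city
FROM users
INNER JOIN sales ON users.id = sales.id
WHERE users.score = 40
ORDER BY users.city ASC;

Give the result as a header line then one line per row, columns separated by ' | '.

== RESULT ==
users.city
BOS

Derivation:
After JOIN sales (3 rows):
users.city | users.id | users.score | users.qty | sales.tag | sales.kind | sales.id
BOS | 60 | 8 | 5 | B | green | 60
BOS | 60 | 40 | 8 | B | green | 60
LA | 1 | 9 | 50 | B | blue | 1
After WHERE (1 rows):
users.city | users.id | users.score | users.qty | sales.tag | sales.kind | sales.id
BOS | 60 | 40 | 8 | B | green | 60
After SELECT (1 rows):
users.city
BOS
After ORDER BY (1 rows):
users.city
BOS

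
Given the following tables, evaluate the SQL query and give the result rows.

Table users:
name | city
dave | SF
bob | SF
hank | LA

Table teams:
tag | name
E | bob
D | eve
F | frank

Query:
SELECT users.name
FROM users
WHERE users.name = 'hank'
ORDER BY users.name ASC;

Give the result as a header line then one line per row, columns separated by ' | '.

== RESULT ==
users.name
hank

Derivation:
After WHERE (1 rows):
users.name | users.city
hank | LA
After SELECT (1 rows):
users.name
hank
After ORDER BY (1 rows):
users.name
hank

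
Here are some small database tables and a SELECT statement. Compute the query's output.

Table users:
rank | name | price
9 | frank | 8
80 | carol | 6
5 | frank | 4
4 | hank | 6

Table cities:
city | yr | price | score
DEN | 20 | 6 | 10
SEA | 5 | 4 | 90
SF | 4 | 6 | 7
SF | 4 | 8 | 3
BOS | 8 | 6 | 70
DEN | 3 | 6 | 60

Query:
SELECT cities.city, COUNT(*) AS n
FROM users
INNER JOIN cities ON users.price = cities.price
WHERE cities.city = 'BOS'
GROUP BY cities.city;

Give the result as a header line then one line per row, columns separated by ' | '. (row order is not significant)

== RESULT ==
cities.city | n
BOS | 2

Derivation:
After JOIN cities (10 rows):
users.rank | users.name | users.price | cities.city | cities.yr | cities.price | cities.score
9 | frank | 8 | SF | 4 | 8 | 3
80 | carol | 6 | DEN | 20 | 6 | 10
80 | carol | 6 | SF | 4 | 6 | 7
80 | carol | 6 | BOS | 8 | 6 | 70
80 | carol | 6 | DEN | 3 | 6 | 60
5 | frank | 4 | SEA | 5 | 4 | 90
4 | hank | 6 | DEN | 20 | 6 | 10
4 | hank | 6 | SF | 4 | 6 | 7
4 | hank | 6 | BOS | 8 | 6 | 70
4 | hank | 6 | DEN | 3 | 6 | 60
After WHERE (2 rows):
users.rank | users.name | users.price | cities.city | cities.yr | cities.price | cities.score
80 | carol | 6 | BOS | 8 | 6 | 70
4 | hank | 6 | BOS | 8 | 6 | 70
After GROUP BY (1 rows):
cities.city | n
BOS | 2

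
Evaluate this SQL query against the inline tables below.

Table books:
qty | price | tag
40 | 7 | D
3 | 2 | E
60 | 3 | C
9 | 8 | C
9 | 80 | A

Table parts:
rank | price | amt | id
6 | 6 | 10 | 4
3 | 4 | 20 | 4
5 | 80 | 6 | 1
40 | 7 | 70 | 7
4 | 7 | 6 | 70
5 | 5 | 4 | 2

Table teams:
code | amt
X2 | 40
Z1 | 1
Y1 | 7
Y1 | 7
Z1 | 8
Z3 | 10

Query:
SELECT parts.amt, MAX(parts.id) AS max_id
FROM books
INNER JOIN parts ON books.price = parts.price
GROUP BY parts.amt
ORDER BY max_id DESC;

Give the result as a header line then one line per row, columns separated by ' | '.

== RESULT ==
parts.amt | max_id
6 | 70
70 | 7

Derivation:
After JOIN parts (3 rows):
books.qty | books.price | books.tag | parts.rank | parts.price | parts.amt | parts.id
40 | 7 | D | 40 | 7 | 70 | 7
40 | 7 | D | 4 | 7 | 6 | 70
9 | 80 | A | 5 | 80 | 6 | 1
After GROUP BY (2 rows):
parts.amt | max_id
70 | 7
6 | 70
After ORDER BY (2 rows):
parts.amt | max_id
6 | 70
70 | 7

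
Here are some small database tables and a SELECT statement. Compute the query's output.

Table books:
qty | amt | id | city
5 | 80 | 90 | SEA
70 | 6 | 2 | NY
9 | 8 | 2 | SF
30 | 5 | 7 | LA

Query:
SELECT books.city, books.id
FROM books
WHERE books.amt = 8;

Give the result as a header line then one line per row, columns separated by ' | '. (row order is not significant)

== RESULT ==
books.city | books.id
SF | 2

Derivation:
After WHERE (1 rows):
books.qty | books.amt | books.id | books.city
9 | 8 | 2 | SF
After SELECT (1 rows):
books.city | books.id
SF | 2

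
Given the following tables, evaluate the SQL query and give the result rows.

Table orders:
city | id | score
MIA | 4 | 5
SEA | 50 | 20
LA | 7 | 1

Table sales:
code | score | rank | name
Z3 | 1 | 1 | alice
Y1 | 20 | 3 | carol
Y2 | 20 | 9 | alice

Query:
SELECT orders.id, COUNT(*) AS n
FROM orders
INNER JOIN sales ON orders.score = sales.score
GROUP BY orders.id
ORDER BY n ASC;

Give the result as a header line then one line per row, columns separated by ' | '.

== RESULT ==
orders.id | n
7 | 1
50 | 2

Derivation:
After JOIN sales (3 rows):
orders.city | orders.id | orders.score | sales.code | sales.score | sales.rank | sales.name
SEA | 50 | 20 | Y1 | 20 | 3 | carol
SEA | 50 | 20 | Y2 | 20 | 9 | alice
LA | 7 | 1 | Z3 | 1 | 1 | alice
After GROUP BY (2 rows):
orders.id | n
50 | 2
7 | 1
After ORDER BY (2 rows):
orders.id | n
7 | 1
50 | 2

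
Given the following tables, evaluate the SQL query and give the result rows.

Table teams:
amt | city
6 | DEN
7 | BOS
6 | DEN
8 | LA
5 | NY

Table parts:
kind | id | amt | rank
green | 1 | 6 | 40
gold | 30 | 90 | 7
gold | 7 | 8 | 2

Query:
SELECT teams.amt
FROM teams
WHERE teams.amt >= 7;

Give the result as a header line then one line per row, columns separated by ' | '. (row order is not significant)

== RESULT ==
teams.amt
7
8

Derivation:
After WHERE (2 rows):
teams.amt | teams.city
7 | BOS
8 | LA
After SELECT (2 rows):
teams.amt
7
8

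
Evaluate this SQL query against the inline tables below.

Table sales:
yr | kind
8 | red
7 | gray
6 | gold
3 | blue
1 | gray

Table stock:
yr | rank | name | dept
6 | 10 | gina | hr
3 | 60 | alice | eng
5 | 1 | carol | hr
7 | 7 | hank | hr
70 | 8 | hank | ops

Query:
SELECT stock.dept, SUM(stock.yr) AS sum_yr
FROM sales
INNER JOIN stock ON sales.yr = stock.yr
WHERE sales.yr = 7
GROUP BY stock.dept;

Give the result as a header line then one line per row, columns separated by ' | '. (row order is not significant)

== RESULT ==
stock.dept | sum_yr
hr | 7

Derivation:
After JOIN stock (3 rows):
sales.yr | sales.kind | stock.yr | stock.rank | stock.name | stock.dept
7 | gray | 7 | 7 | hank | hr
6 | gold | 6 | 10 | gina | hr
3 | blue | 3 | 60 | alice | eng
After WHERE (1 rows):
sales.yr | sales.kind | stock.yr | stock.rank | stock.name | stock.dept
7 | gray | 7 | 7 | hank | hr
After GROUP BY (1 rows):
stock.dept | sum_yr
hr | 7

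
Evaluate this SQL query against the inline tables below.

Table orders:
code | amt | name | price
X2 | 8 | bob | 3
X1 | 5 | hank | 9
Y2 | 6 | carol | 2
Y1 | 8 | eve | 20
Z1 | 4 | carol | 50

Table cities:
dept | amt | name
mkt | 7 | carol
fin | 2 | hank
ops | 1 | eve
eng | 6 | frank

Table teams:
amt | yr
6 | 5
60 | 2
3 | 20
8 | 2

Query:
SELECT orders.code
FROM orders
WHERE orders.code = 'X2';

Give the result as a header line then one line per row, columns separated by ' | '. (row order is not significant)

== RESULT ==
orders.code
X2

Derivation:
After WHERE (1 rows):
orders.code | orders.amt | orders.name | orders.price
X2 | 8 | bob | 3
After SELECT (1 rows):
orders.code
X2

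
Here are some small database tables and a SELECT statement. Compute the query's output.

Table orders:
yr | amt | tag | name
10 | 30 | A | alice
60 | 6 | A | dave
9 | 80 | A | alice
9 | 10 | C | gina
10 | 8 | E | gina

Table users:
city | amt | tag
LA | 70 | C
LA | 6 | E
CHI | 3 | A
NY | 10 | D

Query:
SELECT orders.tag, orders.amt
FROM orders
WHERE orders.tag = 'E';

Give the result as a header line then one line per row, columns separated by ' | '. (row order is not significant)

== RESULT ==
orders.tag | orders.amt
E | 8

Derivation:
After WHERE (1 rows):
orders.yr | orders.amt | orders.tag | orders.name
10 | 8 | E | gina
After SELECT (1 rows):
orders.tag | orders.amt
E | 8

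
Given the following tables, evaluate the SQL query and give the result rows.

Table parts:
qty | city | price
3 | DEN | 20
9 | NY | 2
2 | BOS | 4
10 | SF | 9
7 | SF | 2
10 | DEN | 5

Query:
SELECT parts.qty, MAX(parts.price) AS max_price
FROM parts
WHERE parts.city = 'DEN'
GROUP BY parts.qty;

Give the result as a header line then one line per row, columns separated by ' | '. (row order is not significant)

After WHERE (2 rows):
parts.qty | parts.city | parts.price
3 | DEN | 20
10 | DEN | 5
After GROUP BY (2 rows):
parts.qty | max_price
3 | 20
10 | 5

== RESULT ==
parts.qty | max_price
3 | 20
10 | 5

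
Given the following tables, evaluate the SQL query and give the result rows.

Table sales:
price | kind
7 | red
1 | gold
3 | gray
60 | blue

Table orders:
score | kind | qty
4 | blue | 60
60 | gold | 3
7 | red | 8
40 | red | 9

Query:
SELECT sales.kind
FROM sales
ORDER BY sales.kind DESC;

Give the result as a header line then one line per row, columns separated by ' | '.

== RESULT ==
sales.kind
red
gray
gold
blue

Derivation:
After SELECT (4 rows):
sales.kind
red
gold
gray
blue
After ORDER BY (4 rows):
sales.kind
red
gray
gold
blue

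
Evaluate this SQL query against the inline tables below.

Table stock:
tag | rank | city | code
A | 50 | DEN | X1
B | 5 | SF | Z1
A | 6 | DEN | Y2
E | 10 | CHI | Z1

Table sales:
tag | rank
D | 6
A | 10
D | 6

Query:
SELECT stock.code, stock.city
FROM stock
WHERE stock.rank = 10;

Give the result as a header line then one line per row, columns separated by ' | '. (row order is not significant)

== RESULT ==
stock.code | stock.city
Z1 | CHI

Derivation:
After WHERE (1 rows):
stock.tag | stock.rank | stock.city | stock.code
E | 10 | CHI | Z1
After SELECT (1 rows):
stock.code | stock.city
Z1 | CHI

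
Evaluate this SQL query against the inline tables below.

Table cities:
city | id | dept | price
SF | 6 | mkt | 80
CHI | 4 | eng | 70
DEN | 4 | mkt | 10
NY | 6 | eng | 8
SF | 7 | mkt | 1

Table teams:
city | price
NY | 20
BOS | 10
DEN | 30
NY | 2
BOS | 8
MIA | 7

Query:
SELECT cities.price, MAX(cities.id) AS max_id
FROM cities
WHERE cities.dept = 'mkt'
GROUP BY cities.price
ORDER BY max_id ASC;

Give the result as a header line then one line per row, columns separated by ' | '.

== RESULT ==
cities.price | max_id
10 | 4
80 | 6
1 | 7

Derivation:
After WHERE (3 rows):
cities.city | cities.id | cities.dept | cities.price
SF | 6 | mkt | 80
DEN | 4 | mkt | 10
SF | 7 | mkt | 1
After GROUP BY (3 rows):
cities.price | max_id
80 | 6
10 | 4
1 | 7
After ORDER BY (3 rows):
cities.price | max_id
10 | 4
80 | 6
1 | 7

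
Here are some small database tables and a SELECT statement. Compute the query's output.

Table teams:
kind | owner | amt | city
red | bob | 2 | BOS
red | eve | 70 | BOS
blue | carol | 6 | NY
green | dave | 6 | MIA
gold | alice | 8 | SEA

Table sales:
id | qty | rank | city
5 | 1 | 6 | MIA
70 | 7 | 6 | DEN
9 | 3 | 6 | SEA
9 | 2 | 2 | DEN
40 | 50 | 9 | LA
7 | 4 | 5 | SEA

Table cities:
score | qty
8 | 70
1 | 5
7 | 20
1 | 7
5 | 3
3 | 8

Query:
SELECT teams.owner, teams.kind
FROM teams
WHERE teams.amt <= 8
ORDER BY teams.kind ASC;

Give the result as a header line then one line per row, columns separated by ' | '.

After WHERE (4 rows):
teams.kind | teams.owner | teams.amt | teams.city
red | bob | 2 | BOS
blue | carol | 6 | NY
green | dave | 6 | MIA
gold | alice | 8 | SEA
After SELECT (4 rows):
teams.owner | teams.kind
bob | red
carol | blue
dave | green
alice | gold
After ORDER BY (4 rows):
teams.owner | teams.kind
carol | blue
alice | gold
dave | green
bob | red

== RESULT ==
teams.owner | teams.kind
carol | blue
alice | gold
dave | green
bob | red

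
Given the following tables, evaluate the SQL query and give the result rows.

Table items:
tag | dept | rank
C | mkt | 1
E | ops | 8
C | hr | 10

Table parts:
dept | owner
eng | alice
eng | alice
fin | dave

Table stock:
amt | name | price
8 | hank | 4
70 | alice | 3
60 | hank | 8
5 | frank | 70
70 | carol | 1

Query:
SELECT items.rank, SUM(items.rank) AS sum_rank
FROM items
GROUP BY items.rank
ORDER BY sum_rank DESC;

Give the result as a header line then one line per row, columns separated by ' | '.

== RESULT ==
items.rank | sum_rank
10 | 10
8 | 8
1 | 1

Derivation:
After GROUP BY (3 rows):
items.rank | sum_rank
1 | 1
8 | 8
10 | 10
After ORDER BY (3 rows):
items.rank | sum_rank
10 | 10
8 | 8
1 | 1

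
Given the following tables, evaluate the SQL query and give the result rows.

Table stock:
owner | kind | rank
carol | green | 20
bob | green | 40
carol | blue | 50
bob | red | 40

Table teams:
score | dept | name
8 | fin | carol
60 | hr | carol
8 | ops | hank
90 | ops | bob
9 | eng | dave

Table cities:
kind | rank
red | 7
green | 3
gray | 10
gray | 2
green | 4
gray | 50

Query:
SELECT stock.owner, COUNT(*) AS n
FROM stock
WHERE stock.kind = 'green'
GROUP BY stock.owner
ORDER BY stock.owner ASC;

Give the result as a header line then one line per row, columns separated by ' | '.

After WHERE (2 rows):
stock.owner | stock.kind | stock.rank
carol | green | 20
bob | green | 40
After GROUP BY (2 rows):
stock.owner | n
carol | 1
bob | 1
After ORDER BY (2 rows):
stock.owner | n
bob | 1
carol | 1

== RESULT ==
stock.owner | n
bob | 1
carol | 1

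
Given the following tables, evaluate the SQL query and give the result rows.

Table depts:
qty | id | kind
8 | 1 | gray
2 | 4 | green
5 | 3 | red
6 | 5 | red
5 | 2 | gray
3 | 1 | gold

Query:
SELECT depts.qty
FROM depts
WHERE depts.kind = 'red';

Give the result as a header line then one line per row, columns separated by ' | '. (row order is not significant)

== RESULT ==
depts.qty
5
6

Derivation:
After WHERE (2 rows):
depts.qty | depts.id | depts.kind
5 | 3 | red
6 | 5 | red
After SELECT (2 rows):
depts.qty
5
6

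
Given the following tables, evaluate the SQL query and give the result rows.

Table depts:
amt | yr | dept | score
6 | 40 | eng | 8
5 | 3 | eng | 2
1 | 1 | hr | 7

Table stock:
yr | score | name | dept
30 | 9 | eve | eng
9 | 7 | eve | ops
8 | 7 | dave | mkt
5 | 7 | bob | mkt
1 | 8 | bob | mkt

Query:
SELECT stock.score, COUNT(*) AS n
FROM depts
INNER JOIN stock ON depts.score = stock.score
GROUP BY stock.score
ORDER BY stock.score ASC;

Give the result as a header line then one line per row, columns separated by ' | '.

After JOIN stock (4 rows):
depts.amt | depts.yr | depts.dept | depts.score | stock.yr | stock.score | stock.name | stock.dept
6 | 40 | eng | 8 | 1 | 8 | bob | mkt
1 | 1 | hr | 7 | 9 | 7 | eve | ops
1 | 1 | hr | 7 | 8 | 7 | dave | mkt
1 | 1 | hr | 7 | 5 | 7 | bob | mkt
After GROUP BY (2 rows):
stock.score | n
8 | 1
7 | 3
After ORDER BY (2 rows):
stock.score | n
7 | 3
8 | 1

== RESULT ==
stock.score | n
7 | 3
8 | 1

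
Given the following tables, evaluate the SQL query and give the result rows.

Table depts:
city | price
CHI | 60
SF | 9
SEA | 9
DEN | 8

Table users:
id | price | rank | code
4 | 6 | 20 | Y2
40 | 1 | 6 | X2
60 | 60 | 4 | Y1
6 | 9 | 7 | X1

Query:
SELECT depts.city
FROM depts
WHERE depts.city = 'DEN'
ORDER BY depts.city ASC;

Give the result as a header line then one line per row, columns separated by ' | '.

== RESULT ==
depts.city
DEN

Derivation:
After WHERE (1 rows):
depts.city | depts.price
DEN | 8
After SELECT (1 rows):
depts.city
DEN
After ORDER BY (1 rows):
depts.city
DEN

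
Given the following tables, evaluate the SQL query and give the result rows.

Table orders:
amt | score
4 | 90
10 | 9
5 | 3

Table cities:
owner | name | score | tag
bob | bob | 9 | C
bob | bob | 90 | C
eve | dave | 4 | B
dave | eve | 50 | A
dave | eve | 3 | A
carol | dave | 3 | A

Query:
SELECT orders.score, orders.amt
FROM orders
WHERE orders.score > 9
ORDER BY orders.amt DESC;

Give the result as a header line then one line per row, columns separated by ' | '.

After WHERE (1 rows):
orders.amt | orders.score
4 | 90
After SELECT (1 rows):
orders.score | orders.amt
90 | 4
After ORDER BY (1 rows):
orders.score | orders.amt
90 | 4

== RESULT ==
orders.score | orders.amt
90 | 4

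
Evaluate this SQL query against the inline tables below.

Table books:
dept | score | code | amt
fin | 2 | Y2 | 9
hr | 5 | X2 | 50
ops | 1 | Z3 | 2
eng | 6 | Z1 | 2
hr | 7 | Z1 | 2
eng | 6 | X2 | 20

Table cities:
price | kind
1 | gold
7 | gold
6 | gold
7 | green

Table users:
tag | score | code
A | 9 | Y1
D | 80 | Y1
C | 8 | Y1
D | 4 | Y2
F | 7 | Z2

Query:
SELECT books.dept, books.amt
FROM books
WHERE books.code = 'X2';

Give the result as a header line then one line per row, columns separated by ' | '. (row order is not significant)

After WHERE (2 rows):
books.dept | books.score | books.code | books.amt
hr | 5 | X2 | 50
eng | 6 | X2 | 20
After SELECT (2 rows):
books.dept | books.amt
hr | 50
eng | 20

== RESULT ==
books.dept | books.amt
hr | 50
eng | 20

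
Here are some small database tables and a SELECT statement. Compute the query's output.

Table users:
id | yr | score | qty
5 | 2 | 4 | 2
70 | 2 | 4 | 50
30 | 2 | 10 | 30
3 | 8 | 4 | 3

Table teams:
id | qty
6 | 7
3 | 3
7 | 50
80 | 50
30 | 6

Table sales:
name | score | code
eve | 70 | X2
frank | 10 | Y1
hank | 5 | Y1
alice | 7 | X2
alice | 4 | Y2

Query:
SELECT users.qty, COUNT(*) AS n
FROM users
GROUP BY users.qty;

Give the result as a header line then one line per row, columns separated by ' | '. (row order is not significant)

After GROUP BY (4 rows):
users.qty | n
2 | 1
50 | 1
30 | 1
3 | 1

== RESULT ==
users.qty | n
2 | 1
50 | 1
30 | 1
3 | 1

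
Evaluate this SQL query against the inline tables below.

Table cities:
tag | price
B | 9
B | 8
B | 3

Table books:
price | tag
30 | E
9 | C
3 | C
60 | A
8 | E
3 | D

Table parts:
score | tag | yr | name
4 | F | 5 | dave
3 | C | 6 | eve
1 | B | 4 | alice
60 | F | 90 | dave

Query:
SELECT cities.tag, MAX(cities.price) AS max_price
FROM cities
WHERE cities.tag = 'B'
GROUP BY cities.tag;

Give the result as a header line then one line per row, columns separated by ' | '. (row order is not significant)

== RESULT ==
cities.tag | max_price
B | 9

Derivation:
After WHERE (3 rows):
cities.tag | cities.price
B | 9
B | 8
B | 3
After GROUP BY (1 rows):
cities.tag | max_price
B | 9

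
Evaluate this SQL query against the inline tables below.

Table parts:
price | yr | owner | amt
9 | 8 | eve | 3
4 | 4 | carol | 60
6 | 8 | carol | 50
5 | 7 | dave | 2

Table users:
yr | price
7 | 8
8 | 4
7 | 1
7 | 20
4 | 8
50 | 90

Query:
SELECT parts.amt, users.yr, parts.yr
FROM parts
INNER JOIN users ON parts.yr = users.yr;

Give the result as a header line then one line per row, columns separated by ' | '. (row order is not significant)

== RESULT ==
parts.amt | users.yr | parts.yr
3 | 8 | 8
60 | 4 | 4
50 | 8 | 8
2 | 7 | 7
2 | 7 | 7
2 | 7 | 7

Derivation:
After JOIN users (6 rows):
parts.price | parts.yr | parts.owner | parts.amt | users.yr | users.price
9 | 8 | eve | 3 | 8 | 4
4 | 4 | carol | 60 | 4 | 8
6 | 8 | carol | 50 | 8 | 4
5 | 7 | dave | 2 | 7 | 8
5 | 7 | dave | 2 | 7 | 1
5 | 7 | dave | 2 | 7 | 20
After SELECT (6 rows):
parts.amt | users.yr | parts.yr
3 | 8 | 8
60 | 4 | 4
50 | 8 | 8
2 | 7 | 7
2 | 7 | 7
2 | 7 | 7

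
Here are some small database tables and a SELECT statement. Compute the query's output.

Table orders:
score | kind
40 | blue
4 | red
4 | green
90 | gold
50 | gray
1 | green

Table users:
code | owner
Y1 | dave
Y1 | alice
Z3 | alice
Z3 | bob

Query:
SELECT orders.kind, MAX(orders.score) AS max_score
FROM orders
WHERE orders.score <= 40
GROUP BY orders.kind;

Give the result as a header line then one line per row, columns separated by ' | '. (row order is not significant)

== RESULT ==
orders.kind | max_score
blue | 40
red | 4
green | 4

Derivation:
After WHERE (4 rows):
orders.score | orders.kind
40 | blue
4 | red
4 | green
1 | green
After GROUP BY (3 rows):
orders.kind | max_score
blue | 40
red | 4
green | 4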